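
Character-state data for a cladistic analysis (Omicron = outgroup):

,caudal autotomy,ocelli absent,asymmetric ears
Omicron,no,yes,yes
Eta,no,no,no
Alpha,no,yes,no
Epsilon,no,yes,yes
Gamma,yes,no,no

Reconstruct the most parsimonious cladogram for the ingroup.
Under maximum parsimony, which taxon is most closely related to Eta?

Character polarity is set by the outgroup: the derived state is whichever differs from the outgroup's state, so for ocelli absent, asymmetric ears the derived state is 'no', and for the remaining characters it is 'yes'.
caudal autotomy (derived state 'yes') is unique to Gamma (autapomorphy; uninformative for grouping).
ocelli absent (derived state 'no') is shared by Eta and Gamma — a synapomorphy uniting that clade.
asymmetric ears: derived state 'no' in Alpha, Eta, and Gamma only — synapomorphy for {Alpha, Eta, Gamma}.
Most parsimonious ingroup topology: (((Eta,Gamma),Alpha),Epsilon).
Eta and Gamma form a cherry on this tree, so they are sister taxa.

Gamma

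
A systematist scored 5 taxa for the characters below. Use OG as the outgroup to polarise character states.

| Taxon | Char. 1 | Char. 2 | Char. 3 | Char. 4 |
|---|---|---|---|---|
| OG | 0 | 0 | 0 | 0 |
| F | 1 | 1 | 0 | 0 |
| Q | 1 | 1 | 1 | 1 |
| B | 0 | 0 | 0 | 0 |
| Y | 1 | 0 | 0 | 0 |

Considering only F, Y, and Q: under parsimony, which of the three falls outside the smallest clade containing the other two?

The outgroup has state '0' for every character, so '1' is the derived state throughout.
Char. 1: derived state '1' in F, Q, and Y only — synapomorphy for {F, Q, Y}.
Char. 2: derived state '1' in F and Q only — synapomorphy for {F, Q}.
Char. 3 (derived state '1') is unique to Q (autapomorphy; uninformative for grouping).
Char. 4 (derived state '1') is unique to Q (autapomorphy; uninformative for grouping).
Most parsimonious ingroup topology: (((F,Q),Y),B).
Q and F share a more recent common ancestor with each other than either does with Y, so Y is the least closely related of the three.

Y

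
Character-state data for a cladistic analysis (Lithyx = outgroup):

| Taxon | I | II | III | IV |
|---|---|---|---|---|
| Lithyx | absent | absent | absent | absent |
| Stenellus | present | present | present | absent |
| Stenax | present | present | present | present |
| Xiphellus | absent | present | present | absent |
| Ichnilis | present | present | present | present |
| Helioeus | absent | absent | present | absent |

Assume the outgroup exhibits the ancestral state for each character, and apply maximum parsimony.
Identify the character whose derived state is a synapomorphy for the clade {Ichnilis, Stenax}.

IV

The outgroup has state 'absent' for every character, so 'present' is the derived state throughout.
Only Ichnilis, Stenax, and Stenellus show the derived state 'present' for I, supporting them as a clade.
II: derived state 'present' in Ichnilis, Stenax, Stenellus, and Xiphellus only — synapomorphy for {Ichnilis, Stenax, Stenellus, Xiphellus}.
III (derived state 'present') is shared by all ingroup taxa — unites the whole ingroup.
Only Ichnilis and Stenax show the derived state 'present' for IV, supporting them as a clade.
Most parsimonious ingroup topology: (((Stenellus,(Stenax,Ichnilis)),Xiphellus),Helioeus).
The clade {Ichnilis, Stenax} is supported by IV: its derived state 'present' occurs in exactly those taxa and in no other taxon (including the outgroup).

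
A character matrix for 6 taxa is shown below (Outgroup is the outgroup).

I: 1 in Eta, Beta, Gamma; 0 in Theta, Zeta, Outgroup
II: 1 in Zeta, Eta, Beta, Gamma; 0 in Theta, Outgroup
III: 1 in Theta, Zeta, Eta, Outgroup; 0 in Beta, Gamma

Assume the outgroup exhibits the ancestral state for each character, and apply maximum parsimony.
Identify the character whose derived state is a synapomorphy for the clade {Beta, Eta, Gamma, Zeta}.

Character polarity is set by the outgroup: the derived state is whichever differs from the outgroup's state, so for III the derived state is '0', and for the remaining characters it is '1'.
Only Beta, Eta, and Gamma show the derived state '1' for I, supporting them as a clade.
Only Beta, Eta, Gamma, and Zeta show the derived state '1' for II, supporting them as a clade.
Only Beta and Gamma show the derived state '0' for III, supporting them as a clade.
Most parsimonious ingroup topology: ((Zeta,((Gamma,Beta),Eta)),Theta).
The clade {Beta, Eta, Gamma, Zeta} is supported by II: its derived state '1' occurs in exactly those taxa and in no other taxon (including the outgroup).

II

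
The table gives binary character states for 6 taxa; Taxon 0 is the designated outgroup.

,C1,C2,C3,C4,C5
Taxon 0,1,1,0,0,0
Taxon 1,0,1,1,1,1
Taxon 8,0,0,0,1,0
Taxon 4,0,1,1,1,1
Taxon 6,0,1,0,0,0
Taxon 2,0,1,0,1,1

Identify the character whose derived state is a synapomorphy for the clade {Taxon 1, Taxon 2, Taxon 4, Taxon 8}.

C4

Character polarity is set by the outgroup: the derived state is whichever differs from the outgroup's state, so for C1, C2 the derived state is '0', and for the remaining characters it is '1'.
All ingroup taxa share the derived state '0' for C1; it defines the ingroup but does not resolve relationships within it.
C2: derived state '0' in Taxon 8 only — an autapomorphy, so it tells us nothing about relationships among taxa.
Only Taxon 1 and Taxon 4 show the derived state '1' for C3, supporting them as a clade.
Only Taxon 1, Taxon 2, Taxon 4, and Taxon 8 show the derived state '1' for C4, supporting them as a clade.
C5: derived state '1' in Taxon 1, Taxon 2, and Taxon 4 only — synapomorphy for {Taxon 1, Taxon 2, Taxon 4}.
Most parsimonious ingroup topology: ((((Taxon 1,Taxon 4),Taxon 2),Taxon 8),Taxon 6).
The clade {Taxon 1, Taxon 2, Taxon 4, Taxon 8} is supported by C4: its derived state '1' occurs in exactly those taxa and in no other taxon (including the outgroup).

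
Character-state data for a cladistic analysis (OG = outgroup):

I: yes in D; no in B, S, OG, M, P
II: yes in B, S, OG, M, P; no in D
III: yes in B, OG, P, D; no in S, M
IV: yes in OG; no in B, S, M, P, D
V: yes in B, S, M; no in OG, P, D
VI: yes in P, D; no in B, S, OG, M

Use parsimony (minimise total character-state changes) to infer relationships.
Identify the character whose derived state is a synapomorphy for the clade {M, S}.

III

Character polarity is set by the outgroup: the derived state is whichever differs from the outgroup's state, so for II, III, IV the derived state is 'no', and for the remaining characters it is 'yes'.
I (derived state 'yes') is unique to D (autapomorphy; uninformative for grouping).
II: derived state 'no' in D only — an autapomorphy, so it tells us nothing about relationships among taxa.
III (derived state 'no') is shared by M and S — a synapomorphy uniting that clade.
All ingroup taxa share the derived state 'no' for IV; it defines the ingroup but does not resolve relationships within it.
V (derived state 'yes') is shared by B, M, and S — a synapomorphy uniting that clade.
Only D and P show the derived state 'yes' for VI, supporting them as a clade.
Most parsimonious ingroup topology: ((P,D),((M,S),B)).
The clade {M, S} is supported by III: its derived state 'no' occurs in exactly those taxa and in no other taxon (including the outgroup).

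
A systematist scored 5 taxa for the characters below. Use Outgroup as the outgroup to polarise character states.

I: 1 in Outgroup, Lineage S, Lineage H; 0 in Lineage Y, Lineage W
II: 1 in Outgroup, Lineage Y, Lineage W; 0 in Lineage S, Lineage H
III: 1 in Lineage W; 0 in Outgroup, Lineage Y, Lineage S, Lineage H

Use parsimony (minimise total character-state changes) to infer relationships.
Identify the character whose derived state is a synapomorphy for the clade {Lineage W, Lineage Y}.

I

Character polarity is set by the outgroup: the derived state is whichever differs from the outgroup's state, so for I, II the derived state is '0', and for the remaining characters it is '1'.
I (derived state '0') is shared by Lineage W and Lineage Y — a synapomorphy uniting that clade.
II: derived state '0' in Lineage H and Lineage S only — synapomorphy for {Lineage H, Lineage S}.
III: derived state '1' in Lineage W only — an autapomorphy, so it tells us nothing about relationships among taxa.
Most parsimonious ingroup topology: ((Lineage Y,Lineage W),(Lineage S,Lineage H)).
The clade {Lineage W, Lineage Y} is supported by I: its derived state '0' occurs in exactly those taxa and in no other taxon (including the outgroup).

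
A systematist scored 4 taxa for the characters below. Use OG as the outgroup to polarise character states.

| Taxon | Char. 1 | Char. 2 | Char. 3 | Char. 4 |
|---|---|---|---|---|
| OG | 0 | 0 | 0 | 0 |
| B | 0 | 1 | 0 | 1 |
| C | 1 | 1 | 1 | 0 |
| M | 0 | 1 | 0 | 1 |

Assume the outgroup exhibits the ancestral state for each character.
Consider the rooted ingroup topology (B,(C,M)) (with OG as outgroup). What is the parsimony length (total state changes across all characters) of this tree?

5

Map each character onto (B,(C,M)) (rooted by OG) and count the minimum state changes it requires (Fitch parsimony):
Char. 1: 1; Char. 2: 1; Char. 3: 1; Char. 4: 2.
Total tree length = 5.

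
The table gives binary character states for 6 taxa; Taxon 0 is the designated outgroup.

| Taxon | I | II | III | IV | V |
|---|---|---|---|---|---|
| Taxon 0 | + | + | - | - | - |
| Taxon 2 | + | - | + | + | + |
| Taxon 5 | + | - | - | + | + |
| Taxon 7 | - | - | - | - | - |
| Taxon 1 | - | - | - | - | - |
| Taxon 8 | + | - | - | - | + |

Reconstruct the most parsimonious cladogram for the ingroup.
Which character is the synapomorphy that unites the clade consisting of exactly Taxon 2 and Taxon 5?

Character polarity is set by the outgroup: the derived state is whichever differs from the outgroup's state, so for I, II the derived state is '-', and for the remaining characters it is '+'.
I (derived state '-') is shared by Taxon 1 and Taxon 7 — a synapomorphy uniting that clade.
All ingroup taxa share the derived state '-' for II; it defines the ingroup but does not resolve relationships within it.
III (derived state '+') is unique to Taxon 2 (autapomorphy; uninformative for grouping).
Only Taxon 2 and Taxon 5 show the derived state '+' for IV, supporting them as a clade.
V: derived state '+' in Taxon 2, Taxon 5, and Taxon 8 only — synapomorphy for {Taxon 2, Taxon 5, Taxon 8}.
Most parsimonious ingroup topology: (((Taxon 2,Taxon 5),Taxon 8),(Taxon 7,Taxon 1)).
The clade {Taxon 2, Taxon 5} is supported by IV: its derived state '+' occurs in exactly those taxa and in no other taxon (including the outgroup).

IV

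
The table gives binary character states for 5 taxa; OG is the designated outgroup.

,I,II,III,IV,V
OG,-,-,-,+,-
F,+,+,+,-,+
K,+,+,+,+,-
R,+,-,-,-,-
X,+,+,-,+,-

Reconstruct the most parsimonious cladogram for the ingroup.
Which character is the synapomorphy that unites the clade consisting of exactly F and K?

Character polarity is set by the outgroup: the derived state is whichever differs from the outgroup's state, so for IV the derived state is '-', and for the remaining characters it is '+'.
I (derived state '+') is shared by all ingroup taxa — unites the whole ingroup.
Only F, K, and X show the derived state '+' for II, supporting them as a clade.
III: derived state '+' in F and K only — synapomorphy for {F, K}.
IV groups F and R, which is incompatible with the clades supported by the remaining characters; treating it as convergent (homoplasy) costs fewer steps than any alternative tree.
V: derived state '+' in F only — an autapomorphy, so it tells us nothing about relationships among taxa.
Most parsimonious ingroup topology: (((F,K),X),R).
The clade {F, K} is supported by III: its derived state '+' occurs in exactly those taxa and in no other taxon (including the outgroup).

III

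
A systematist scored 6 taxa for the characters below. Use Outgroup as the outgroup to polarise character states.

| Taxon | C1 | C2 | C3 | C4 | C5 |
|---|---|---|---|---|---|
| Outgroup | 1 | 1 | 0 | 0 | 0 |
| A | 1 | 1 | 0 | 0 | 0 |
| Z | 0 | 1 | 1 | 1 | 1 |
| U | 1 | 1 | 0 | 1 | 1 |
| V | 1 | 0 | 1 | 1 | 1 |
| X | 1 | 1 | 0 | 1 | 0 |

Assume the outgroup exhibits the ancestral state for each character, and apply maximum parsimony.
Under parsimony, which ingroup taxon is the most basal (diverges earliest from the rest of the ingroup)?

A

Character polarity is set by the outgroup: the derived state is whichever differs from the outgroup's state, so for C1, C2 the derived state is '0', and for the remaining characters it is '1'.
C1 (derived state '0') is unique to Z (autapomorphy; uninformative for grouping).
C2 (derived state '0') is unique to V (autapomorphy; uninformative for grouping).
C3: derived state '1' in V and Z only — synapomorphy for {V, Z}.
C4: derived state '1' in U, V, X, and Z only — synapomorphy for {U, V, X, Z}.
C5: derived state '1' in U, V, and Z only — synapomorphy for {U, V, Z}.
Most parsimonious ingroup topology: (A,(((Z,V),U),X)).
A is sister to the clade containing all other ingroup taxa, so it is the earliest-diverging (most basal) ingroup lineage.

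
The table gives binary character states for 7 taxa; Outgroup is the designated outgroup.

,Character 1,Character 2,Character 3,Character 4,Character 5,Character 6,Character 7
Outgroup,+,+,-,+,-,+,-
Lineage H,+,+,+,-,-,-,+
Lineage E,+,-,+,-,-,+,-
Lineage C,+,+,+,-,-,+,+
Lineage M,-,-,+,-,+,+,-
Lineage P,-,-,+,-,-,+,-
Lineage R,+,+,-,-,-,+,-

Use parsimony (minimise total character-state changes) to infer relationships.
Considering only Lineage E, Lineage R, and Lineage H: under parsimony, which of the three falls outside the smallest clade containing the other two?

Lineage R

Character polarity is set by the outgroup: the derived state is whichever differs from the outgroup's state, so for Character 1, Character 2, Character 4, Character 6 the derived state is '-', and for the remaining characters it is '+'.
Character 1: derived state '-' in Lineage M and Lineage P only — synapomorphy for {Lineage M, Lineage P}.
Character 2 (derived state '-') is shared by Lineage E, Lineage M, and Lineage P — a synapomorphy uniting that clade.
Only Lineage C, Lineage E, Lineage H, Lineage M, and Lineage P show the derived state '+' for Character 3, supporting them as a clade.
Character 4 (derived state '-') is shared by all ingroup taxa — unites the whole ingroup.
Character 5: derived state '+' in Lineage M only — an autapomorphy, so it tells us nothing about relationships among taxa.
Character 6 (derived state '-') is unique to Lineage H (autapomorphy; uninformative for grouping).
Character 7 (derived state '+') is shared by Lineage C and Lineage H — a synapomorphy uniting that clade.
Most parsimonious ingroup topology: (((Lineage H,Lineage C),(Lineage E,(Lineage M,Lineage P))),Lineage R).
Lineage H and Lineage E share a more recent common ancestor with each other than either does with Lineage R, so Lineage R is the least closely related of the three.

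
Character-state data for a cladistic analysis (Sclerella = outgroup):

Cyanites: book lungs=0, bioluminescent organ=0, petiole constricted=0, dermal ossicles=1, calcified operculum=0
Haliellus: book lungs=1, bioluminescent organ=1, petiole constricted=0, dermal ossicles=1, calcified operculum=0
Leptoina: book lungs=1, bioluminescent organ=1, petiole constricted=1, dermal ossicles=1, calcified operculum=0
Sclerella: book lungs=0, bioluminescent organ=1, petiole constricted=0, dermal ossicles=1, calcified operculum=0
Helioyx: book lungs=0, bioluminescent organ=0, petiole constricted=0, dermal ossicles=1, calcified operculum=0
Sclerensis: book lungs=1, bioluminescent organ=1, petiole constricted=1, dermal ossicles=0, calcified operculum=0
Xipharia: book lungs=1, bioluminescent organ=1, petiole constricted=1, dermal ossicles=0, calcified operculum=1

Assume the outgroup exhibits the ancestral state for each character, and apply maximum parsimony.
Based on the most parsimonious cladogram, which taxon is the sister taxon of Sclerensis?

Character polarity is set by the outgroup: the derived state is whichever differs from the outgroup's state, so for bioluminescent organ, dermal ossicles the derived state is '0', and for the remaining characters it is '1'.
book lungs: derived state '1' in Haliellus, Leptoina, Sclerensis, and Xipharia only — synapomorphy for {Haliellus, Leptoina, Sclerensis, Xipharia}.
bioluminescent organ (derived state '0') is shared by Cyanites and Helioyx — a synapomorphy uniting that clade.
Only Leptoina, Sclerensis, and Xipharia show the derived state '1' for petiole constricted, supporting them as a clade.
dermal ossicles (derived state '0') is shared by Sclerensis and Xipharia — a synapomorphy uniting that clade.
calcified operculum: derived state '1' in Xipharia only — an autapomorphy, so it tells us nothing about relationships among taxa.
Most parsimonious ingroup topology: ((((Xipharia,Sclerensis),Leptoina),Haliellus),(Cyanites,Helioyx)).
Sclerensis and Xipharia form a cherry on this tree, so they are sister taxa.

Xipharia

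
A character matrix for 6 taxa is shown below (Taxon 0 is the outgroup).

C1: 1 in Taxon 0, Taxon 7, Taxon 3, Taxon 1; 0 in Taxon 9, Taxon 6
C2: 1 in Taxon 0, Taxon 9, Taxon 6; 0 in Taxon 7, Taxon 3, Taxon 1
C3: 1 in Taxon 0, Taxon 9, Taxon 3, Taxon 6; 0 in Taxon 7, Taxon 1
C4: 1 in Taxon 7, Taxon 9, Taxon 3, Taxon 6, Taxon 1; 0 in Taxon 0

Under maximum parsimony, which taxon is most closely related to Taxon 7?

Taxon 1

Character polarity is set by the outgroup: the derived state is whichever differs from the outgroup's state, so for C1, C2, C3 the derived state is '0', and for the remaining characters it is '1'.
C1 (derived state '0') is shared by Taxon 6 and Taxon 9 — a synapomorphy uniting that clade.
Only Taxon 1, Taxon 3, and Taxon 7 show the derived state '0' for C2, supporting them as a clade.
C3: derived state '0' in Taxon 1 and Taxon 7 only — synapomorphy for {Taxon 1, Taxon 7}.
All ingroup taxa share the derived state '1' for C4; it defines the ingroup but does not resolve relationships within it.
Most parsimonious ingroup topology: (((Taxon 7,Taxon 1),Taxon 3),(Taxon 9,Taxon 6)).
Taxon 7 and Taxon 1 form a cherry on this tree, so they are sister taxa.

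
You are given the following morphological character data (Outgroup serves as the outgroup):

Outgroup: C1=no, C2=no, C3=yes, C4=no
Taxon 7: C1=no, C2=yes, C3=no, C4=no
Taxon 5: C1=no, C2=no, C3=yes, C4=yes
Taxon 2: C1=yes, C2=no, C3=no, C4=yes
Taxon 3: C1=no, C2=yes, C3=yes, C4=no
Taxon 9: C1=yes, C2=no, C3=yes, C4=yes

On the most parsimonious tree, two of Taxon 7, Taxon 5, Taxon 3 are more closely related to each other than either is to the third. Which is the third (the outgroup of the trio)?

Character polarity is set by the outgroup: the derived state is whichever differs from the outgroup's state, so for C3 the derived state is 'no', and for the remaining characters it is 'yes'.
Only Taxon 2 and Taxon 9 show the derived state 'yes' for C1, supporting them as a clade.
Only Taxon 3 and Taxon 7 show the derived state 'yes' for C2, supporting them as a clade.
C3 (state 'no') occurs in Taxon 2 and Taxon 7 but conflicts with the nesting implied by the other characters — most parsimoniously interpreted as homoplasy.
C4 (derived state 'yes') is shared by Taxon 2, Taxon 5, and Taxon 9 — a synapomorphy uniting that clade.
Most parsimonious ingroup topology: ((Taxon 7,Taxon 3),(Taxon 5,(Taxon 2,Taxon 9))).
Taxon 7 and Taxon 3 share a more recent common ancestor with each other than either does with Taxon 5, so Taxon 5 is the least closely related of the three.

Taxon 5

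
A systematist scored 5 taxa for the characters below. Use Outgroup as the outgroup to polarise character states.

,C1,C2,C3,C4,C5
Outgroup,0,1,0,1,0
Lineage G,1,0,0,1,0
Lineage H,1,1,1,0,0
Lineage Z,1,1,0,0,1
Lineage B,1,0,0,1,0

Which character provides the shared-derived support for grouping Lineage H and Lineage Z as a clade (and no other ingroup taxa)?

Character polarity is set by the outgroup: the derived state is whichever differs from the outgroup's state, so for C2, C4 the derived state is '0', and for the remaining characters it is '1'.
All ingroup taxa share the derived state '1' for C1; it defines the ingroup but does not resolve relationships within it.
Only Lineage B and Lineage G show the derived state '0' for C2, supporting them as a clade.
C3 (derived state '1') is unique to Lineage H (autapomorphy; uninformative for grouping).
C4 (derived state '0') is shared by Lineage H and Lineage Z — a synapomorphy uniting that clade.
C5: derived state '1' in Lineage Z only — an autapomorphy, so it tells us nothing about relationships among taxa.
Most parsimonious ingroup topology: ((Lineage G,Lineage B),(Lineage H,Lineage Z)).
The clade {Lineage H, Lineage Z} is supported by C4: its derived state '0' occurs in exactly those taxa and in no other taxon (including the outgroup).

C4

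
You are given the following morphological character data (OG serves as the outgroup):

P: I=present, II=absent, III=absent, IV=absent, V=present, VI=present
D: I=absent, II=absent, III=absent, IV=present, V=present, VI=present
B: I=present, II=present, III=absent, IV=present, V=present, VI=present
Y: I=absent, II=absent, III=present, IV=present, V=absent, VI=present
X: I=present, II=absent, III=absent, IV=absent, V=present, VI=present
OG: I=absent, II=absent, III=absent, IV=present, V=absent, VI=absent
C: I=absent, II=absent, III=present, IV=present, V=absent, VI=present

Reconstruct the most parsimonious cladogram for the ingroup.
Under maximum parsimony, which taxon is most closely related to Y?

Character polarity is set by the outgroup: the derived state is whichever differs from the outgroup's state, so for IV the derived state is 'absent', and for the remaining characters it is 'present'.
I: derived state 'present' in B, P, and X only — synapomorphy for {B, P, X}.
II: derived state 'present' in B only — an autapomorphy, so it tells us nothing about relationships among taxa.
Only C and Y show the derived state 'present' for III, supporting them as a clade.
IV (derived state 'absent') is shared by P and X — a synapomorphy uniting that clade.
Only B, D, P, and X show the derived state 'present' for V, supporting them as a clade.
VI (derived state 'present') is shared by all ingroup taxa — unites the whole ingroup.
Most parsimonious ingroup topology: ((((P,X),B),D),(Y,C)).
Y and C form a cherry on this tree, so they are sister taxa.

C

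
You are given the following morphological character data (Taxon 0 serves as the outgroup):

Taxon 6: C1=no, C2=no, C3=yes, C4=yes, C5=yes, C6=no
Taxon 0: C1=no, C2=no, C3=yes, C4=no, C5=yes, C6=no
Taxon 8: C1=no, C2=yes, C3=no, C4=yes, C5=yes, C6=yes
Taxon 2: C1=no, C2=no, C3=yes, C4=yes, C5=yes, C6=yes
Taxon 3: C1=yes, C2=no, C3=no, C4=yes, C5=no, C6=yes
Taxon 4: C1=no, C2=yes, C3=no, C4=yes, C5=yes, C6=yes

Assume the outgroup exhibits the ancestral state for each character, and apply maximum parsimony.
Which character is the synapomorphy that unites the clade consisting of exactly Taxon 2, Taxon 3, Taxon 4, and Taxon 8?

Character polarity is set by the outgroup: the derived state is whichever differs from the outgroup's state, so for C3, C5 the derived state is 'no', and for the remaining characters it is 'yes'.
C1 (derived state 'yes') is unique to Taxon 3 (autapomorphy; uninformative for grouping).
C2: derived state 'yes' in Taxon 4 and Taxon 8 only — synapomorphy for {Taxon 4, Taxon 8}.
C3: derived state 'no' in Taxon 3, Taxon 4, and Taxon 8 only — synapomorphy for {Taxon 3, Taxon 4, Taxon 8}.
All ingroup taxa share the derived state 'yes' for C4; it defines the ingroup but does not resolve relationships within it.
C5: derived state 'no' in Taxon 3 only — an autapomorphy, so it tells us nothing about relationships among taxa.
Only Taxon 2, Taxon 3, Taxon 4, and Taxon 8 show the derived state 'yes' for C6, supporting them as a clade.
Most parsimonious ingroup topology: ((((Taxon 8,Taxon 4),Taxon 3),Taxon 2),Taxon 6).
The clade {Taxon 2, Taxon 3, Taxon 4, Taxon 8} is supported by C6: its derived state 'yes' occurs in exactly those taxa and in no other taxon (including the outgroup).

C6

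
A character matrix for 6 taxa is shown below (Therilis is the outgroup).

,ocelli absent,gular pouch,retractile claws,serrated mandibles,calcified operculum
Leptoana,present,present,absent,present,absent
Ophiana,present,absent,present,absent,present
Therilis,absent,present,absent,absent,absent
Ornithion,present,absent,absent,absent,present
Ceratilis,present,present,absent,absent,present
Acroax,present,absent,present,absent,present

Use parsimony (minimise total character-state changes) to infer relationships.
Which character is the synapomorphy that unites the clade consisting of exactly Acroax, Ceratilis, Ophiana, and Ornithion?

Character polarity is set by the outgroup: the derived state is whichever differs from the outgroup's state, so for gular pouch the derived state is 'absent', and for the remaining characters it is 'present'.
All ingroup taxa share the derived state 'present' for ocelli absent; it defines the ingroup but does not resolve relationships within it.
gular pouch: derived state 'absent' in Acroax, Ophiana, and Ornithion only — synapomorphy for {Acroax, Ophiana, Ornithion}.
retractile claws (derived state 'present') is shared by Acroax and Ophiana — a synapomorphy uniting that clade.
serrated mandibles (derived state 'present') is unique to Leptoana (autapomorphy; uninformative for grouping).
calcified operculum: derived state 'present' in Acroax, Ceratilis, Ophiana, and Ornithion only — synapomorphy for {Acroax, Ceratilis, Ophiana, Ornithion}.
Most parsimonious ingroup topology: ((Ceratilis,(Ornithion,(Ophiana,Acroax))),Leptoana).
The clade {Acroax, Ceratilis, Ophiana, Ornithion} is supported by calcified operculum: its derived state 'present' occurs in exactly those taxa and in no other taxon (including the outgroup).

calcified operculum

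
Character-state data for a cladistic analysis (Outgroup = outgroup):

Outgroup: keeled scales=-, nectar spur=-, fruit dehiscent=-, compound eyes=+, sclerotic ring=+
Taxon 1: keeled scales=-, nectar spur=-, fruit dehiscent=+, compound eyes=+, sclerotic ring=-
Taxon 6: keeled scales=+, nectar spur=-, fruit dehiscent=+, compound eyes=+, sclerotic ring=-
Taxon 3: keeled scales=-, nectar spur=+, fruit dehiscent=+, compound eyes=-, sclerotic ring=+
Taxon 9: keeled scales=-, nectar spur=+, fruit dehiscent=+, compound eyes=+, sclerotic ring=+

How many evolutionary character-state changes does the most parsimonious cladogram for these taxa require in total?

5

Character polarity is set by the outgroup: the derived state is whichever differs from the outgroup's state, so for compound eyes, sclerotic ring the derived state is '-', and for the remaining characters it is '+'.
keeled scales (derived state '+') is unique to Taxon 6 (autapomorphy; uninformative for grouping).
nectar spur (derived state '+') is shared by Taxon 3 and Taxon 9 — a synapomorphy uniting that clade.
All ingroup taxa share the derived state '+' for fruit dehiscent; it defines the ingroup but does not resolve relationships within it.
compound eyes (derived state '-') is unique to Taxon 3 (autapomorphy; uninformative for grouping).
sclerotic ring: derived state '-' in Taxon 1 and Taxon 6 only — synapomorphy for {Taxon 1, Taxon 6}.
Most parsimonious ingroup topology: ((Taxon 1,Taxon 6),(Taxon 3,Taxon 9)).
Changes per character on this tree: keeled scales: 1; nectar spur: 1; fruit dehiscent: 1; compound eyes: 1; sclerotic ring: 1.
Total = 5.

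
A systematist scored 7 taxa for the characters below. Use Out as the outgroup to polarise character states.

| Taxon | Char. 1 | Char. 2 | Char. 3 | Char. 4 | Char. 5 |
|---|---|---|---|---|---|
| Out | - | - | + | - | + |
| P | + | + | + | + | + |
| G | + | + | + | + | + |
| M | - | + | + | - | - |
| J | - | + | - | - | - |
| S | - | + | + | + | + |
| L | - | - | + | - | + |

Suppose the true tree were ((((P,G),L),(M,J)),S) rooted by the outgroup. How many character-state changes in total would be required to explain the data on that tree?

Map each character onto ((((P,G),L),(M,J)),S) (rooted by Out) and count the minimum state changes it requires (Fitch parsimony):
Char. 1: 1; Char. 2: 2; Char. 3: 1; Char. 4: 2; Char. 5: 1.
Total tree length = 7.

7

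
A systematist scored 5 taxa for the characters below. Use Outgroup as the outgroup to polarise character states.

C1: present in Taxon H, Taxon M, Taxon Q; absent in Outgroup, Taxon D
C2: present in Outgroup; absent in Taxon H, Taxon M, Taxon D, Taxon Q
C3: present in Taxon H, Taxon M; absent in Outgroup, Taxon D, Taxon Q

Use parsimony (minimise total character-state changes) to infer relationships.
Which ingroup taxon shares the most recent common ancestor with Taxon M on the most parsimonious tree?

Taxon H

Character polarity is set by the outgroup: the derived state is whichever differs from the outgroup's state, so for C2 the derived state is 'absent', and for the remaining characters it is 'present'.
C1: derived state 'present' in Taxon H, Taxon M, and Taxon Q only — synapomorphy for {Taxon H, Taxon M, Taxon Q}.
C2 (derived state 'absent') is shared by all ingroup taxa — unites the whole ingroup.
C3 (derived state 'present') is shared by Taxon H and Taxon M — a synapomorphy uniting that clade.
Most parsimonious ingroup topology: (((Taxon M,Taxon H),Taxon Q),Taxon D).
Taxon M and Taxon H form a cherry on this tree, so they are sister taxa.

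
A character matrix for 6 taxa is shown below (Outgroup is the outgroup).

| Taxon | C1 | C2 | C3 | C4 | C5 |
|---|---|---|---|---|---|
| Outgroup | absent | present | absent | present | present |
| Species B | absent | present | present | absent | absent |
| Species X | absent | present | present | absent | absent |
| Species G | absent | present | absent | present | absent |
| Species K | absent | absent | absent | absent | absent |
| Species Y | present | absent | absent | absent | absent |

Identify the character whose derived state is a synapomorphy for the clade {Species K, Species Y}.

C2

Character polarity is set by the outgroup: the derived state is whichever differs from the outgroup's state, so for C2, C4, C5 the derived state is 'absent', and for the remaining characters it is 'present'.
C1 (derived state 'present') is unique to Species Y (autapomorphy; uninformative for grouping).
C2: derived state 'absent' in Species K and Species Y only — synapomorphy for {Species K, Species Y}.
C3 (derived state 'present') is shared by Species B and Species X — a synapomorphy uniting that clade.
Only Species B, Species K, Species X, and Species Y show the derived state 'absent' for C4, supporting them as a clade.
C5 (derived state 'absent') is shared by all ingroup taxa — unites the whole ingroup.
Most parsimonious ingroup topology: (((Species B,Species X),(Species K,Species Y)),Species G).
The clade {Species K, Species Y} is supported by C2: its derived state 'absent' occurs in exactly those taxa and in no other taxon (including the outgroup).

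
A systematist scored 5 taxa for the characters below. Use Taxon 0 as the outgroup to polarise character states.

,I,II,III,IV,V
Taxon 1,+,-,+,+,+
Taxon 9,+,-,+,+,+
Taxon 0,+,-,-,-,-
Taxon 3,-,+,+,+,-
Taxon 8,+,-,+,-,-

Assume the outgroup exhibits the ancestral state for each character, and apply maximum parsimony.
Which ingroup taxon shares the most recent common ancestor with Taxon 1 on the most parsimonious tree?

Taxon 9

Character polarity is set by the outgroup: the derived state is whichever differs from the outgroup's state, so for I the derived state is '-', and for the remaining characters it is '+'.
I: derived state '-' in Taxon 3 only — an autapomorphy, so it tells us nothing about relationships among taxa.
II (derived state '+') is unique to Taxon 3 (autapomorphy; uninformative for grouping).
III (derived state '+') is shared by all ingroup taxa — unites the whole ingroup.
IV: derived state '+' in Taxon 1, Taxon 3, and Taxon 9 only — synapomorphy for {Taxon 1, Taxon 3, Taxon 9}.
V (derived state '+') is shared by Taxon 1 and Taxon 9 — a synapomorphy uniting that clade.
Most parsimonious ingroup topology: (((Taxon 1,Taxon 9),Taxon 3),Taxon 8).
Taxon 1 and Taxon 9 form a cherry on this tree, so they are sister taxa.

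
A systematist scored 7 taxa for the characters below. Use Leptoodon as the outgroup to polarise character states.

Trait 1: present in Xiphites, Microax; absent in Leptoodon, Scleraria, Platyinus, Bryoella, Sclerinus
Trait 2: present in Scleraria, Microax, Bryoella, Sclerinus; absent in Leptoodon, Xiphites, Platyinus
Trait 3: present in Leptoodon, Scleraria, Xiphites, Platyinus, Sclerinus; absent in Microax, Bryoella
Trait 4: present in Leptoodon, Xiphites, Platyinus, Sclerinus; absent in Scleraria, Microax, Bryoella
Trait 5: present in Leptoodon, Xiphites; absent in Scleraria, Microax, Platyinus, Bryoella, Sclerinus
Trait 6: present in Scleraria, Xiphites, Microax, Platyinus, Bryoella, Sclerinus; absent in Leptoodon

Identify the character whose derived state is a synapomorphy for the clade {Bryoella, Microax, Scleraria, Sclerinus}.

Trait 2

Character polarity is set by the outgroup: the derived state is whichever differs from the outgroup's state, so for Trait 3, Trait 4, Trait 5 the derived state is 'absent', and for the remaining characters it is 'present'.
Trait 1 groups Microax and Xiphites, which is incompatible with the clades supported by the remaining characters; treating it as convergent (homoplasy) costs fewer steps than any alternative tree.
Only Bryoella, Microax, Scleraria, and Sclerinus show the derived state 'present' for Trait 2, supporting them as a clade.
Only Bryoella and Microax show the derived state 'absent' for Trait 3, supporting them as a clade.
Only Bryoella, Microax, and Scleraria show the derived state 'absent' for Trait 4, supporting them as a clade.
Only Bryoella, Microax, Platyinus, Scleraria, and Sclerinus show the derived state 'absent' for Trait 5, supporting them as a clade.
Trait 6 (derived state 'present') is shared by all ingroup taxa — unites the whole ingroup.
Most parsimonious ingroup topology: ((((Scleraria,(Microax,Bryoella)),Sclerinus),Platyinus),Xiphites).
The clade {Bryoella, Microax, Scleraria, Sclerinus} is supported by Trait 2: its derived state 'present' occurs in exactly those taxa and in no other taxon (including the outgroup).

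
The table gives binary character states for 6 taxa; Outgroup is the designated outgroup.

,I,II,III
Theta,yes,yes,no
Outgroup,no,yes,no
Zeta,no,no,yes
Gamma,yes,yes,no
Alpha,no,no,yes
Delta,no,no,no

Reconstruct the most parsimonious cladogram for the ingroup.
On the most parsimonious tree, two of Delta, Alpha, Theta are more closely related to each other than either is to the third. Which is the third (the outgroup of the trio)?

Theta

Character polarity is set by the outgroup: the derived state is whichever differs from the outgroup's state, so for II the derived state is 'no', and for the remaining characters it is 'yes'.
I: derived state 'yes' in Gamma and Theta only — synapomorphy for {Gamma, Theta}.
Only Alpha, Delta, and Zeta show the derived state 'no' for II, supporting them as a clade.
Only Alpha and Zeta show the derived state 'yes' for III, supporting them as a clade.
Most parsimonious ingroup topology: ((Delta,(Alpha,Zeta)),(Gamma,Theta)).
Delta and Alpha share a more recent common ancestor with each other than either does with Theta, so Theta is the least closely related of the three.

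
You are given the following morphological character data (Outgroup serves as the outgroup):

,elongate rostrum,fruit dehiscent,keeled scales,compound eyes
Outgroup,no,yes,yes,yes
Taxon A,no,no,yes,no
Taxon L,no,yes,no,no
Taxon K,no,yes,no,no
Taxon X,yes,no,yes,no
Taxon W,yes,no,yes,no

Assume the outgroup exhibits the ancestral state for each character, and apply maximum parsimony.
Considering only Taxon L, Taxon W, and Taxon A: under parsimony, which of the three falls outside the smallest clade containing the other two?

Taxon L

Character polarity is set by the outgroup: the derived state is whichever differs from the outgroup's state, so for fruit dehiscent, keeled scales, compound eyes the derived state is 'no', and for the remaining characters it is 'yes'.
Only Taxon W and Taxon X show the derived state 'yes' for elongate rostrum, supporting them as a clade.
fruit dehiscent: derived state 'no' in Taxon A, Taxon W, and Taxon X only — synapomorphy for {Taxon A, Taxon W, Taxon X}.
Only Taxon K and Taxon L show the derived state 'no' for keeled scales, supporting them as a clade.
compound eyes (derived state 'no') is shared by all ingroup taxa — unites the whole ingroup.
Most parsimonious ingroup topology: ((Taxon A,(Taxon X,Taxon W)),(Taxon L,Taxon K)).
Taxon A and Taxon W share a more recent common ancestor with each other than either does with Taxon L, so Taxon L is the least closely related of the three.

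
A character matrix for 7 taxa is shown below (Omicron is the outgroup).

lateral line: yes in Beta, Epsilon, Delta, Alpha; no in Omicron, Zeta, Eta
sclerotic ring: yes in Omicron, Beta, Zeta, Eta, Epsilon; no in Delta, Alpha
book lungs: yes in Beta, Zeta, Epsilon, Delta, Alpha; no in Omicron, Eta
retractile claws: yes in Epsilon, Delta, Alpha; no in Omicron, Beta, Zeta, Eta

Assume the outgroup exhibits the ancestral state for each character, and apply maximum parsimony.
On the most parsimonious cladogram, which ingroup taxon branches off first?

Eta

Character polarity is set by the outgroup: the derived state is whichever differs from the outgroup's state, so for sclerotic ring the derived state is 'no', and for the remaining characters it is 'yes'.
Only Alpha, Beta, Delta, and Epsilon show the derived state 'yes' for lateral line, supporting them as a clade.
Only Alpha and Delta show the derived state 'no' for sclerotic ring, supporting them as a clade.
Only Alpha, Beta, Delta, Epsilon, and Zeta show the derived state 'yes' for book lungs, supporting them as a clade.
retractile claws: derived state 'yes' in Alpha, Delta, and Epsilon only — synapomorphy for {Alpha, Delta, Epsilon}.
Most parsimonious ingroup topology: (((Beta,(Epsilon,(Delta,Alpha))),Zeta),Eta).
Eta is sister to the clade containing all other ingroup taxa, so it is the earliest-diverging (most basal) ingroup lineage.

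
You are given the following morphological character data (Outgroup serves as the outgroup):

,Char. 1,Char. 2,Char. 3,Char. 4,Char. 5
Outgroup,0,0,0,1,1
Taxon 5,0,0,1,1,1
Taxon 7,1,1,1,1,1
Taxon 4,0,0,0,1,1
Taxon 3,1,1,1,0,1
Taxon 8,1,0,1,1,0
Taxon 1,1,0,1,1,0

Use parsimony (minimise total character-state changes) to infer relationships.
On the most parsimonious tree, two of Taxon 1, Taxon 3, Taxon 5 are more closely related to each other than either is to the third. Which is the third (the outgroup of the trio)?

Character polarity is set by the outgroup: the derived state is whichever differs from the outgroup's state, so for Char. 4, Char. 5 the derived state is '0', and for the remaining characters it is '1'.
Only Taxon 1, Taxon 3, Taxon 7, and Taxon 8 show the derived state '1' for Char. 1, supporting them as a clade.
Char. 2 (derived state '1') is shared by Taxon 3 and Taxon 7 — a synapomorphy uniting that clade.
Char. 3: derived state '1' in Taxon 1, Taxon 3, Taxon 5, Taxon 7, and Taxon 8 only — synapomorphy for {Taxon 1, Taxon 3, Taxon 5, Taxon 7, Taxon 8}.
Char. 4: derived state '0' in Taxon 3 only — an autapomorphy, so it tells us nothing about relationships among taxa.
Char. 5 (derived state '0') is shared by Taxon 1 and Taxon 8 — a synapomorphy uniting that clade.
Most parsimonious ingroup topology: ((Taxon 5,((Taxon 7,Taxon 3),(Taxon 8,Taxon 1))),Taxon 4).
Taxon 3 and Taxon 1 share a more recent common ancestor with each other than either does with Taxon 5, so Taxon 5 is the least closely related of the three.

Taxon 5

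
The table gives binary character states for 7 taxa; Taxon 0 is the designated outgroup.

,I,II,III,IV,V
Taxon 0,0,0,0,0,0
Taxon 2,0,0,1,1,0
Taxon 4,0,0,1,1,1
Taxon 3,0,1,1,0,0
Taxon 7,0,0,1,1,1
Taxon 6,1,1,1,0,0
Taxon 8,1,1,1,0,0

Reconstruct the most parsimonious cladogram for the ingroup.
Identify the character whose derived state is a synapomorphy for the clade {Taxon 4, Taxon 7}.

V

The outgroup has state '0' for every character, so '1' is the derived state throughout.
Only Taxon 6 and Taxon 8 show the derived state '1' for I, supporting them as a clade.
II (derived state '1') is shared by Taxon 3, Taxon 6, and Taxon 8 — a synapomorphy uniting that clade.
All ingroup taxa share the derived state '1' for III; it defines the ingroup but does not resolve relationships within it.
IV: derived state '1' in Taxon 2, Taxon 4, and Taxon 7 only — synapomorphy for {Taxon 2, Taxon 4, Taxon 7}.
Only Taxon 4 and Taxon 7 show the derived state '1' for V, supporting them as a clade.
Most parsimonious ingroup topology: ((Taxon 2,(Taxon 4,Taxon 7)),(Taxon 3,(Taxon 6,Taxon 8))).
The clade {Taxon 4, Taxon 7} is supported by V: its derived state '1' occurs in exactly those taxa and in no other taxon (including the outgroup).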